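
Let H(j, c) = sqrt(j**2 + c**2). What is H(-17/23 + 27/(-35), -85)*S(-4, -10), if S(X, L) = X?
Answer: -4*sqrt(4683459281)/805 ≈ -340.05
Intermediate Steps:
H(j, c) = sqrt(c**2 + j**2)
H(-17/23 + 27/(-35), -85)*S(-4, -10) = sqrt((-85)**2 + (-17/23 + 27/(-35))**2)*(-4) = sqrt(7225 + (-17*1/23 + 27*(-1/35))**2)*(-4) = sqrt(7225 + (-17/23 - 27/35)**2)*(-4) = sqrt(7225 + (-1216/805)**2)*(-4) = sqrt(7225 + 1478656/648025)*(-4) = sqrt(4683459281/648025)*(-4) = (sqrt(4683459281)/805)*(-4) = -4*sqrt(4683459281)/805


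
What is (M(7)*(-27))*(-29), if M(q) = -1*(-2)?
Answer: 1566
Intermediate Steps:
M(q) = 2
(M(7)*(-27))*(-29) = (2*(-27))*(-29) = -54*(-29) = 1566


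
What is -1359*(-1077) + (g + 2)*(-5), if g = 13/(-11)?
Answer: 16100028/11 ≈ 1.4636e+6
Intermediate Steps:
g = -13/11 (g = 13*(-1/11) = -13/11 ≈ -1.1818)
-1359*(-1077) + (g + 2)*(-5) = -1359*(-1077) + (-13/11 + 2)*(-5) = 1463643 + (9/11)*(-5) = 1463643 - 45/11 = 16100028/11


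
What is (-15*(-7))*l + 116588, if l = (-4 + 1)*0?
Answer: 116588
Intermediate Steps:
l = 0 (l = -3*0 = 0)
(-15*(-7))*l + 116588 = -15*(-7)*0 + 116588 = 105*0 + 116588 = 0 + 116588 = 116588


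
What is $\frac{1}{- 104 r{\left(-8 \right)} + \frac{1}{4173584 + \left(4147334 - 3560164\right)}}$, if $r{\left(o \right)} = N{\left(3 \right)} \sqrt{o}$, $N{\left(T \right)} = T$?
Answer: $\frac{4760754}{17650241702089132033} + \frac{14142821876673984 i \sqrt{2}}{17650241702089132033} \approx 2.6973 \cdot 10^{-13} + 0.0011332 i$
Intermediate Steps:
$r{\left(o \right)} = 3 \sqrt{o}$
$\frac{1}{- 104 r{\left(-8 \right)} + \frac{1}{4173584 + \left(4147334 - 3560164\right)}} = \frac{1}{- 104 \cdot 3 \sqrt{-8} + \frac{1}{4173584 + \left(4147334 - 3560164\right)}} = \frac{1}{- 104 \cdot 3 \cdot 2 i \sqrt{2} + \frac{1}{4173584 + \left(4147334 - 3560164\right)}} = \frac{1}{- 104 \cdot 6 i \sqrt{2} + \frac{1}{4173584 + 587170}} = \frac{1}{- 624 i \sqrt{2} + \frac{1}{4760754}} = \frac{1}{\frac{1}{4760754} - 624 i \sqrt{2}}$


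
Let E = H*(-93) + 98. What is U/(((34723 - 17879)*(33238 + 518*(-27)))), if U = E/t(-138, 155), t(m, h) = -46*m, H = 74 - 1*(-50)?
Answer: -5717/1029266903712 ≈ -5.5544e-9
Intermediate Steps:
H = 124 (H = 74 + 50 = 124)
E = -11434 (E = 124*(-93) + 98 = -11532 + 98 = -11434)
U = -5717/3174 (U = -11434/((-46*(-138))) = -11434/6348 = -11434*1/6348 = -5717/3174 ≈ -1.8012)
U/(((34723 - 17879)*(33238 + 518*(-27)))) = -5717*1/((33238 + 518*(-27))*(34723 - 17879))/3174 = -5717*1/(16844*(33238 - 13986))/3174 = -5717/(3174*(16844*19252)) = -5717/3174/324280688 = -5717/3174*1/324280688 = -5717/1029266903712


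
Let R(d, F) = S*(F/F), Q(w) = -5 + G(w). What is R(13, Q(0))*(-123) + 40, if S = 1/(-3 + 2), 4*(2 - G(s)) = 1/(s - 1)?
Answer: 163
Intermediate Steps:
G(s) = 2 - 1/(4*(-1 + s)) (G(s) = 2 - 1/(4*(s - 1)) = 2 - 1/(4*(-1 + s)))
Q(w) = -5 + (-9 + 8*w)/(4*(-1 + w))
S = -1 (S = 1/(-1) = -1)
R(d, F) = -1 (R(d, F) = -F/F = -1*1 = -1)
R(13, Q(0))*(-123) + 40 = -1*(-123) + 40 = 123 + 40 = 163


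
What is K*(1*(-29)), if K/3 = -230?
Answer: 20010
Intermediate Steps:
K = -690 (K = 3*(-230) = -690)
K*(1*(-29)) = -690*(-29) = 20010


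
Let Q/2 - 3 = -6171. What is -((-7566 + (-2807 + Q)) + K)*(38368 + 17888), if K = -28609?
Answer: 2886945408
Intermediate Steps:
Q = -12336 (Q = 6 + 2*(-6171) = 6 - 12342 = -12336)
-((-7566 + (-2807 + Q)) + K)*(38368 + 17888) = -((-7566 + (-2807 - 12336)) - 28609)*(38368 + 17888) = -((-7566 - 15143) - 28609)*56256 = -(-22709 - 28609)*56256 = -(-51318)*56256 = -1*(-2886945408) = 2886945408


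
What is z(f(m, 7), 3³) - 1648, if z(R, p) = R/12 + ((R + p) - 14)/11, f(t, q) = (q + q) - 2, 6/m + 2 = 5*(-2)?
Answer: -18092/11 ≈ -1644.7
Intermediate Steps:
m = -½ (m = 6/(-2 + 5*(-2)) = 6/(-2 - 10) = 6/(-12) = 6*(-1/12) = -½ ≈ -0.50000)
f(t, q) = -2 + 2*q (f(t, q) = 2*q - 2 = -2 + 2*q)
z(R, p) = -14/11 + p/11 + 23*R/132 (z(R, p) = R*(1/12) + (-14 + R + p)*(1/11) = R/12 + (-14/11 + R/11 + p/11) = -14/11 + p/11 + 23*R/132)
z(f(m, 7), 3³) - 1648 = (-14/11 + (1/11)*3³ + 23*(-2 + 2*7)/132) - 1648 = (-14/11 + (1/11)*27 + 23*(-2 + 14)/132) - 1648 = (-14/11 + 27/11 + (23/132)*12) - 1648 = (-14/11 + 27/11 + 23/11) - 1648 = 36/11 - 1648 = -18092/11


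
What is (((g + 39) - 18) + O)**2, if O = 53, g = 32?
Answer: 11236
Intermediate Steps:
(((g + 39) - 18) + O)**2 = (((32 + 39) - 18) + 53)**2 = ((71 - 18) + 53)**2 = (53 + 53)**2 = 106**2 = 11236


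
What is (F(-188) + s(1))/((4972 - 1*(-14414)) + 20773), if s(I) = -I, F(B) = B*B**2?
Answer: -949239/5737 ≈ -165.46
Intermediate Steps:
F(B) = B**3
(F(-188) + s(1))/((4972 - 1*(-14414)) + 20773) = ((-188)**3 - 1*1)/((4972 - 1*(-14414)) + 20773) = (-6644672 - 1)/((4972 + 14414) + 20773) = -6644673/(19386 + 20773) = -6644673/40159 = -6644673*1/40159 = -949239/5737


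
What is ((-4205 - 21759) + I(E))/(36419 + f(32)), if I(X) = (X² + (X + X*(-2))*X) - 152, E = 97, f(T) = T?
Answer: -26116/36451 ≈ -0.71647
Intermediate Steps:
I(X) = -152 (I(X) = (X² + (X - 2*X)*X) - 152 = (X² + (-X)*X) - 152 = (X² - X²) - 152 = 0 - 152 = -152)
((-4205 - 21759) + I(E))/(36419 + f(32)) = ((-4205 - 21759) - 152)/(36419 + 32) = (-25964 - 152)/36451 = -26116*1/36451 = -26116/36451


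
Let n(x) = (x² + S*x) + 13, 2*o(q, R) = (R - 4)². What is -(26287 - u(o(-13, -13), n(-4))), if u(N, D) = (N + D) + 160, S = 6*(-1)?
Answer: -51859/2 ≈ -25930.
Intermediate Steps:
S = -6
o(q, R) = (-4 + R)²/2 (o(q, R) = (R - 4)²/2 = (-4 + R)²/2)
n(x) = 13 + x² - 6*x (n(x) = (x² - 6*x) + 13 = 13 + x² - 6*x)
u(N, D) = 160 + D + N (u(N, D) = (D + N) + 160 = 160 + D + N)
-(26287 - u(o(-13, -13), n(-4))) = -(26287 - (160 + (13 + (-4)² - 6*(-4)) + (-4 - 13)²/2)) = -(26287 - (160 + (13 + 16 + 24) + (½)*(-17)²)) = -(26287 - (160 + 53 + (½)*289)) = -(26287 - (160 + 53 + 289/2)) = -(26287 - 1*715/2) = -(26287 - 715/2) = -1*51859/2 = -51859/2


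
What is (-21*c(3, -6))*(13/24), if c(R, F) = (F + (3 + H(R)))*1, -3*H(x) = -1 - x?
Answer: 455/24 ≈ 18.958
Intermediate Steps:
H(x) = ⅓ + x/3 (H(x) = -(-1 - x)/3 = ⅓ + x/3)
c(R, F) = 10/3 + F + R/3 (c(R, F) = (F + (3 + (⅓ + R/3)))*1 = (F + (10/3 + R/3))*1 = (10/3 + F + R/3)*1 = 10/3 + F + R/3)
(-21*c(3, -6))*(13/24) = (-21*(10/3 - 6 + (⅓)*3))*(13/24) = (-21*(10/3 - 6 + 1))*(13*(1/24)) = -21*(-5/3)*(13/24) = 35*(13/24) = 455/24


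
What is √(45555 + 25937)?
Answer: 2*√17873 ≈ 267.38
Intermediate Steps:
√(45555 + 25937) = √71492 = 2*√17873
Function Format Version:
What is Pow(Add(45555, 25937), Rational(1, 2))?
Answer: Mul(2, Pow(17873, Rational(1, 2))) ≈ 267.38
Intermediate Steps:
Pow(Add(45555, 25937), Rational(1, 2)) = Pow(71492, Rational(1, 2)) = Mul(2, Pow(17873, Rational(1, 2)))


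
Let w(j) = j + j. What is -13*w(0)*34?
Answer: 0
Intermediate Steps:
w(j) = 2*j
-13*w(0)*34 = -26*0*34 = -13*0*34 = 0*34 = 0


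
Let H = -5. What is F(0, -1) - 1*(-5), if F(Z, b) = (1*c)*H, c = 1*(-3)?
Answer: 20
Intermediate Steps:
c = -3
F(Z, b) = 15 (F(Z, b) = (1*(-3))*(-5) = -3*(-5) = 15)
F(0, -1) - 1*(-5) = 15 - 1*(-5) = 15 + 5 = 20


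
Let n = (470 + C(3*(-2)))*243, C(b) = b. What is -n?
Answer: -112752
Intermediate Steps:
n = 112752 (n = (470 + 3*(-2))*243 = (470 - 6)*243 = 464*243 = 112752)
-n = -1*112752 = -112752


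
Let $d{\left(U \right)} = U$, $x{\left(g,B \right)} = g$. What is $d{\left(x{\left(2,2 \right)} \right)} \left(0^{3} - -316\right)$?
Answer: $632$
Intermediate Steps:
$d{\left(x{\left(2,2 \right)} \right)} \left(0^{3} - -316\right) = 2 \left(0^{3} - -316\right) = 2 \left(0 + 316\right) = 2 \cdot 316 = 632$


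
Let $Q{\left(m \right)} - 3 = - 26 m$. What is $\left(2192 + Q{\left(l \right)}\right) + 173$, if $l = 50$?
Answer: $1068$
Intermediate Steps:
$Q{\left(m \right)} = 3 - 26 m$
$\left(2192 + Q{\left(l \right)}\right) + 173 = \left(2192 + \left(3 - 1300\right)\right) + 173 = \left(2192 - 1297\right) + 173 = 895 + 173 = 1068$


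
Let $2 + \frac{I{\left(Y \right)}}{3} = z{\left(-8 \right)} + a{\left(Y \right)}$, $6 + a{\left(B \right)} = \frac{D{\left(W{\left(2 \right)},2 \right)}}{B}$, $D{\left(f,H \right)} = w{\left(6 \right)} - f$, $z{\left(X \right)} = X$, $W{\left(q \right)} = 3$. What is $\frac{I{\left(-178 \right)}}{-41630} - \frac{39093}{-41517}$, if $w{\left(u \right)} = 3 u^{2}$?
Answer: $\frac{96684134041}{102548927460} \approx 0.94281$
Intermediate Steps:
$D{\left(f,H \right)} = 108 - f$ ($D{\left(f,H \right)} = 3 \cdot 6^{2} - f = 3 \cdot 36 - f = 108 - f$)
$a{\left(B \right)} = -6 + \frac{105}{B}$ ($a{\left(B \right)} = -6 + \frac{108 - 3}{B} = -6 + \frac{105}{B}$)
$I{\left(Y \right)} = -48 + \frac{315}{Y}$ ($I{\left(Y \right)} = -6 + 3 \left(-8 - \left(6 - \frac{105}{Y}\right)\right) = -6 + 3 \left(-14 + \frac{105}{Y}\right) = -6 - \left(42 - \frac{315}{Y}\right) = -48 + \frac{315}{Y}$)
$\frac{I{\left(-178 \right)}}{-41630} - \frac{39093}{-41517} = \frac{-48 + \frac{315}{-178}}{-41630} - \frac{39093}{-41517} = \left(-48 + 315 \left(- \frac{1}{178}\right)\right) \left(- \frac{1}{41630}\right) - - \frac{13031}{13839} = \left(-48 - \frac{315}{178}\right) \left(- \frac{1}{41630}\right) + \frac{13031}{13839} = \left(- \frac{8859}{178}\right) \left(- \frac{1}{41630}\right) + \frac{13031}{13839} = \frac{8859}{7410140} + \frac{13031}{13839} = \frac{96684134041}{102548927460}$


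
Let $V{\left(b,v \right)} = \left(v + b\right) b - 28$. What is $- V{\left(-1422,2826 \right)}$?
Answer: $1996516$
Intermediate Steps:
$V{\left(b,v \right)} = -28 + b \left(b + v\right)$ ($V{\left(b,v \right)} = \left(b + v\right) b - 28 = b \left(b + v\right) - 28 = -28 + b \left(b + v\right)$)
$- V{\left(-1422,2826 \right)} = - (-28 + \left(-1422\right)^{2} - 4018572) = - (-28 + 2022084 - 4018572) = \left(-1\right) \left(-1996516\right) = 1996516$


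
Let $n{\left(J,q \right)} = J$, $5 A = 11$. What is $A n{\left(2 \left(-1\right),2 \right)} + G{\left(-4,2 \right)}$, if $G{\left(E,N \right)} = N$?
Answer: $- \frac{12}{5} \approx -2.4$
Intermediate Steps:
$A = \frac{11}{5}$ ($A = \frac{1}{5} \cdot 11 = \frac{11}{5} \approx 2.2$)
$A n{\left(2 \left(-1\right),2 \right)} + G{\left(-4,2 \right)} = \frac{11 \cdot 2 \left(-1\right)}{5} + 2 = \frac{11}{5} \left(-2\right) + 2 = - \frac{22}{5} + 2 = - \frac{12}{5}$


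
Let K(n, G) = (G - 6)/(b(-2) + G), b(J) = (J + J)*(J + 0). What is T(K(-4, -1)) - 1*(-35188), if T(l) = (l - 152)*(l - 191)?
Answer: 64564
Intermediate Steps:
b(J) = 2*J² (b(J) = (2*J)*J = 2*J²)
K(n, G) = (-6 + G)/(8 + G) (K(n, G) = (G - 6)/(2*(-2)² + G) = (-6 + G)/(2*4 + G) = (-6 + G)/(8 + G))
T(l) = (-191 + l)*(-152 + l) (T(l) = (-152 + l)*(-191 + l) = (-191 + l)*(-152 + l))
T(K(-4, -1)) - 1*(-35188) = (29032 + ((-6 - 1)/(8 - 1))² - 343*(-6 - 1)/(8 - 1)) - 1*(-35188) = (29032 + (-7/7)² - 343*(-7)/7) + 35188 = (29032 + ((⅐)*(-7))² - 49*(-7)) + 35188 = (29032 + (-1)² - 343*(-1)) + 35188 = (29032 + 1 + 343) + 35188 = 29376 + 35188 = 64564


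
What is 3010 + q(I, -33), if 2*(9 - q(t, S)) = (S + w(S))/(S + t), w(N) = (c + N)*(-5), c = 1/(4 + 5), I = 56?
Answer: 1248683/414 ≈ 3016.1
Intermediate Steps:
c = ⅑ (c = 1/9 = ⅑ ≈ 0.11111)
w(N) = -5/9 - 5*N (w(N) = (⅑ + N)*(-5) = -5/9 - 5*N)
q(t, S) = 9 - (-5/9 - 4*S)/(2*(S + t)) (q(t, S) = 9 - (S + (-5/9 - 5*S))/(2*(S + t)) = 9 - (-5/9 - 4*S)/(2*(S + t)))
3010 + q(I, -33) = 3010 + (5/18 + 9*56 + 11*(-33))/(-33 + 56) = 3010 + (5/18 + 504 - 363)/23 = 3010 + (1/23)*(2543/18) = 3010 + 2543/414 = 1248683/414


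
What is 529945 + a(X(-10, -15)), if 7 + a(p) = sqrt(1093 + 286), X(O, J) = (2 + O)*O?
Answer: 529938 + sqrt(1379) ≈ 5.2998e+5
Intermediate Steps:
X(O, J) = O*(2 + O)
a(p) = -7 + sqrt(1379) (a(p) = -7 + sqrt(1093 + 286) = -7 + sqrt(1379))
529945 + a(X(-10, -15)) = 529945 + (-7 + sqrt(1379)) = 529938 + sqrt(1379)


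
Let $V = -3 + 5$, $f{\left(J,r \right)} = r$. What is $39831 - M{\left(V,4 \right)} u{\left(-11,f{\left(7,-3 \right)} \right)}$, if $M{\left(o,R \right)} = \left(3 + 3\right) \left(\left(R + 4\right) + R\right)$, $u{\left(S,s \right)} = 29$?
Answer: $37743$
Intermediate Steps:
$V = 2$
$M{\left(o,R \right)} = 24 + 12 R$ ($M{\left(o,R \right)} = 6 \left(\left(4 + R\right) + R\right) = 6 \left(4 + 2 R\right) = 24 + 12 R$)
$39831 - M{\left(V,4 \right)} u{\left(-11,f{\left(7,-3 \right)} \right)} = 39831 - \left(24 + 12 \cdot 4\right) 29 = 39831 - \left(24 + 48\right) 29 = 39831 - 72 \cdot 29 = 39831 - 2088 = 37743$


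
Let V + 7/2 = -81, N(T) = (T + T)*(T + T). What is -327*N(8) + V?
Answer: -167593/2 ≈ -83797.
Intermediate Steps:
N(T) = 4*T**2 (N(T) = (2*T)*(2*T) = 4*T**2)
V = -169/2 (V = -7/2 - 81 = -169/2 ≈ -84.500)
-327*N(8) + V = -1308*8**2 - 169/2 = -1308*64 - 169/2 = -327*256 - 169/2 = -83712 - 169/2 = -167593/2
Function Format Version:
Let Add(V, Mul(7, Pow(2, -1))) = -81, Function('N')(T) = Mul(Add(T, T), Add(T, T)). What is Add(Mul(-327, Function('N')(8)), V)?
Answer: Rational(-167593, 2) ≈ -83797.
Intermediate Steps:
Function('N')(T) = Mul(4, Pow(T, 2)) (Function('N')(T) = Mul(Mul(2, T), Mul(2, T)) = Mul(4, Pow(T, 2)))
V = Rational(-169, 2) (V = Add(Rational(-7, 2), -81) = Rational(-169, 2) ≈ -84.500)
Add(Mul(-327, Function('N')(8)), V) = Add(Mul(-327, Mul(4, Pow(8, 2))), Rational(-169, 2)) = Add(Mul(-327, Mul(4, 64)), Rational(-169, 2)) = Add(Mul(-327, 256), Rational(-169, 2)) = Add(-83712, Rational(-169, 2)) = Rational(-167593, 2)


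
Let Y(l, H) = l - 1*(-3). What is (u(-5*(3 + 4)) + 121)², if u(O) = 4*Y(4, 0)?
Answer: 22201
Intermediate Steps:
Y(l, H) = 3 + l (Y(l, H) = l + 3 = 3 + l)
u(O) = 28 (u(O) = 4*(3 + 4) = 4*7 = 28)
(u(-5*(3 + 4)) + 121)² = (28 + 121)² = 149² = 22201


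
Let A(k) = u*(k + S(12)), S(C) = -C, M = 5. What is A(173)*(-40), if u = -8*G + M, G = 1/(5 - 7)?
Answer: -57960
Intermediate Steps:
G = -1/2 (G = 1/(-2) = -1/2 ≈ -0.50000)
u = 9 (u = -8*(-1/2) + 5 = 4 + 5 = 9)
A(k) = -108 + 9*k (A(k) = 9*(k - 1*12) = 9*(k - 12) = 9*(-12 + k) = -108 + 9*k)
A(173)*(-40) = (-108 + 9*173)*(-40) = (-108 + 1557)*(-40) = 1449*(-40) = -57960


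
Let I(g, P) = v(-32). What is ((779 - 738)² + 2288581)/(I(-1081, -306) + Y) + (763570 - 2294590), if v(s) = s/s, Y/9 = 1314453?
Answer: -696618604973/455003 ≈ -1.5310e+6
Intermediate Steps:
Y = 11830077 (Y = 9*1314453 = 11830077)
v(s) = 1
I(g, P) = 1
((779 - 738)² + 2288581)/(I(-1081, -306) + Y) + (763570 - 2294590) = ((779 - 738)² + 2288581)/(1 + 11830077) + (763570 - 2294590) = (41² + 2288581)/11830078 - 1531020 = (1681 + 2288581)*(1/11830078) - 1531020 = 2290262*(1/11830078) - 1531020 = 88087/455003 - 1531020 = -696618604973/455003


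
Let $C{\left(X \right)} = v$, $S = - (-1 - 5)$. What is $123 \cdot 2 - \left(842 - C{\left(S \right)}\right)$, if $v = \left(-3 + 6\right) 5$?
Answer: $-581$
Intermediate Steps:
$S = 6$ ($S = \left(-1\right) \left(-6\right) = 6$)
$v = 15$ ($v = 3 \cdot 5 = 15$)
$C{\left(X \right)} = 15$
$123 \cdot 2 - \left(842 - C{\left(S \right)}\right) = 123 \cdot 2 - \left(842 - 15\right) = 246 - \left(842 - 15\right) = 246 - 827 = -581$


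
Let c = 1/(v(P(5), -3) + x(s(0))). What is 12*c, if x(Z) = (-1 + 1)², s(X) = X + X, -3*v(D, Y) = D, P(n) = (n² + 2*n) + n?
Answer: -9/10 ≈ -0.90000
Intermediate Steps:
P(n) = n² + 3*n
v(D, Y) = -D/3
s(X) = 2*X
x(Z) = 0 (x(Z) = 0² = 0)
c = -3/40 (c = 1/(-5*(3 + 5)/3 + 0) = 1/(-5*8/3 + 0) = 1/(-⅓*40 + 0) = 1/(-40/3 + 0) = 1/(-40/3) = -3/40 ≈ -0.075000)
12*c = 12*(-3/40) = -9/10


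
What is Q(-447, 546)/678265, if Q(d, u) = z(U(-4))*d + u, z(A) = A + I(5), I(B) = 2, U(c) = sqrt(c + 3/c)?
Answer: -348/678265 - 447*I*sqrt(19)/1356530 ≈ -0.00051307 - 0.0014363*I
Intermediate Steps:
z(A) = 2 + A (z(A) = A + 2 = 2 + A)
Q(d, u) = u + d*(2 + I*sqrt(19)/2) (Q(d, u) = (2 + sqrt(-4 + 3/(-4)))*d + u = (2 + sqrt(-4 + 3*(-1/4)))*d + u = (2 + sqrt(-4 - 3/4))*d + u = (2 + sqrt(-19/4))*d + u = (2 + I*sqrt(19)/2)*d + u = d*(2 + I*sqrt(19)/2) + u = u + d*(2 + I*sqrt(19)/2))
Q(-447, 546)/678265 = (546 + (1/2)*(-447)*(4 + I*sqrt(19)))/678265 = (546 + (-894 - 447*I*sqrt(19)/2))*(1/678265) = (-348 - 447*I*sqrt(19)/2)*(1/678265) = -348/678265 - 447*I*sqrt(19)/1356530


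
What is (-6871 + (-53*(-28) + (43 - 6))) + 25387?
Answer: 20037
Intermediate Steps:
(-6871 + (-53*(-28) + (43 - 6))) + 25387 = (-6871 + (1484 + 37)) + 25387 = (-6871 + 1521) + 25387 = -5350 + 25387 = 20037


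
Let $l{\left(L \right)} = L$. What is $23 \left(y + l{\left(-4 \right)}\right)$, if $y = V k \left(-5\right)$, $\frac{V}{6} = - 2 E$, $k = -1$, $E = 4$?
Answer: $-5612$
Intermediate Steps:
$V = -48$ ($V = 6 \left(\left(-2\right) 4\right) = 6 \left(-8\right) = -48$)
$y = -240$ ($y = \left(-48\right) \left(-1\right) \left(-5\right) = 48 \left(-5\right) = -240$)
$23 \left(y + l{\left(-4 \right)}\right) = 23 \left(-240 - 4\right) = 23 \left(-244\right) = -5612$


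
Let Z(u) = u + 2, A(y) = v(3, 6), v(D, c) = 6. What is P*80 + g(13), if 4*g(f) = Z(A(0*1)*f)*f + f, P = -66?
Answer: -20067/4 ≈ -5016.8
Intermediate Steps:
A(y) = 6
Z(u) = 2 + u
g(f) = f/4 + f*(2 + 6*f)/4 (g(f) = ((2 + 6*f)*f + f)/4 = (f*(2 + 6*f) + f)/4 = (f + f*(2 + 6*f))/4 = f/4 + f*(2 + 6*f)/4)
P*80 + g(13) = -66*80 + (3/4)*13*(1 + 2*13) = -5280 + (3/4)*13*(1 + 26) = -5280 + (3/4)*13*27 = -5280 + 1053/4 = -20067/4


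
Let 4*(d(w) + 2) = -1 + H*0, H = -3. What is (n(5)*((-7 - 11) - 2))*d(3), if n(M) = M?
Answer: 225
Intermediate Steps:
d(w) = -9/4 (d(w) = -2 + (-1 - 3*0)/4 = -2 + (-1 + 0)/4 = -2 + (1/4)*(-1) = -2 - 1/4 = -9/4)
(n(5)*((-7 - 11) - 2))*d(3) = (5*((-7 - 11) - 2))*(-9/4) = (5*(-18 - 2))*(-9/4) = (5*(-20))*(-9/4) = -100*(-9/4) = 225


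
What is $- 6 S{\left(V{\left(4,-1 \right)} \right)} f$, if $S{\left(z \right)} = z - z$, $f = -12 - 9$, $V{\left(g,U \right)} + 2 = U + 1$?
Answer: $0$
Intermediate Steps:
$V{\left(g,U \right)} = -1 + U$ ($V{\left(g,U \right)} = -2 + \left(U + 1\right) = -2 + \left(1 + U\right) = -1 + U$)
$f = -21$ ($f = -12 - 9 = -21$)
$S{\left(z \right)} = 0$
$- 6 S{\left(V{\left(4,-1 \right)} \right)} f = \left(-6\right) 0 \left(-21\right) = 0 \left(-21\right) = 0$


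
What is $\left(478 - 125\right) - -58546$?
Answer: $58899$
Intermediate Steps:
$\left(478 - 125\right) - -58546 = \left(478 - 125\right) + 58546 = 353 + 58546 = 58899$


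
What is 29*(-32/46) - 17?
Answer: -855/23 ≈ -37.174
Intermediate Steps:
29*(-32/46) - 17 = 29*(-32*1/46) - 17 = 29*(-16/23) - 17 = -464/23 - 17 = -855/23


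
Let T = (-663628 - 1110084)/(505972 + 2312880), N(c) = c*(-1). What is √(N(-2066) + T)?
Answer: √1025705282478190/704713 ≈ 45.446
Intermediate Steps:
N(c) = -c
T = -443428/704713 (T = -1773712/2818852 = -1773712*1/2818852 = -443428/704713 ≈ -0.62923)
√(N(-2066) + T) = √(-1*(-2066) - 443428/704713) = √(2066 - 443428/704713) = √(1455493630/704713) = √1025705282478190/704713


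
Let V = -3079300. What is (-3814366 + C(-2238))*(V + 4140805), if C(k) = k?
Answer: -4051344229020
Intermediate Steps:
(-3814366 + C(-2238))*(V + 4140805) = (-3814366 - 2238)*(-3079300 + 4140805) = -3816604*1061505 = -4051344229020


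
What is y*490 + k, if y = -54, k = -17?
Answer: -26477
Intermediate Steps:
y*490 + k = -54*490 - 17 = -26460 - 17 = -26477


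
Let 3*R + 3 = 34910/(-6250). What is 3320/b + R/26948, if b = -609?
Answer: -27959094649/5128541250 ≈ -5.4517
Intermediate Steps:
R = -5366/1875 (R = -1 + (34910/(-6250))/3 = -1 + (34910*(-1/6250))/3 = -1 + (1/3)*(-3491/625) = -1 - 3491/1875 = -5366/1875 ≈ -2.8619)
3320/b + R/26948 = 3320/(-609) - 5366/1875/26948 = 3320*(-1/609) - 5366/1875*1/26948 = -3320/609 - 2683/25263750 = -27959094649/5128541250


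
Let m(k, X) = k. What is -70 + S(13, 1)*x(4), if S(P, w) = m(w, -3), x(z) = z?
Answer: -66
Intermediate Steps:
S(P, w) = w
-70 + S(13, 1)*x(4) = -70 + 1*4 = -70 + 4 = -66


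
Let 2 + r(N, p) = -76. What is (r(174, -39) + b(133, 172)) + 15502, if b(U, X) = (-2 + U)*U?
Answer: 32847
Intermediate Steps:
r(N, p) = -78 (r(N, p) = -2 - 76 = -78)
b(U, X) = U*(-2 + U)
(r(174, -39) + b(133, 172)) + 15502 = (-78 + 133*(-2 + 133)) + 15502 = (-78 + 133*131) + 15502 = (-78 + 17423) + 15502 = 17345 + 15502 = 32847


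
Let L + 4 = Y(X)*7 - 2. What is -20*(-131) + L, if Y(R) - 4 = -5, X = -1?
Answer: 2607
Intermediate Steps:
Y(R) = -1 (Y(R) = 4 - 5 = -1)
L = -13 (L = -4 + (-1*7 - 2) = -4 + (-7 - 2) = -4 - 9 = -13)
-20*(-131) + L = -20*(-131) - 13 = 2620 - 13 = 2607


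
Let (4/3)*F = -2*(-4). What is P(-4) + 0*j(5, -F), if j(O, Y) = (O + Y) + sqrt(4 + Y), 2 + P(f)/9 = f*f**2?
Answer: -594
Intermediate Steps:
P(f) = -18 + 9*f**3 (P(f) = -18 + 9*(f*f**2) = -18 + 9*f**3)
F = 6 (F = 3*(-2*(-4))/4 = (3/4)*8 = 6)
j(O, Y) = O + Y + sqrt(4 + Y)
P(-4) + 0*j(5, -F) = (-18 + 9*(-4)**3) + 0*(5 - 1*6 + sqrt(4 - 1*6)) = (-18 + 9*(-64)) + 0*(5 - 6 + sqrt(4 - 6)) = (-18 - 576) + 0*(5 - 6 + sqrt(-2)) = -594 + 0*(5 - 6 + I*sqrt(2)) = -594 + 0*(-1 + I*sqrt(2)) = -594 + 0 = -594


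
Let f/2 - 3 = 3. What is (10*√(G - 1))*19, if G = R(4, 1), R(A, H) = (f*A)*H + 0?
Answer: 190*√47 ≈ 1302.6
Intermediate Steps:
f = 12 (f = 6 + 2*3 = 6 + 6 = 12)
R(A, H) = 12*A*H (R(A, H) = (12*A)*H + 0 = 12*A*H + 0 = 12*A*H)
G = 48 (G = 12*4*1 = 48)
(10*√(G - 1))*19 = (10*√(48 - 1))*19 = (10*√47)*19 = 190*√47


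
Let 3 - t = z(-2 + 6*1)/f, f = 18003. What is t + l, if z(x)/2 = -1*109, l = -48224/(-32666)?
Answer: 1319777927/294042999 ≈ 4.4884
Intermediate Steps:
l = 24112/16333 (l = -48224*(-1/32666) = 24112/16333 ≈ 1.4763)
z(x) = -218 (z(x) = 2*(-1*109) = 2*(-109) = -218)
t = 54227/18003 (t = 3 - (-218)/18003 = 3 - 1*(-218/18003) = 3 + 218/18003 = 54227/18003 ≈ 3.0121)
t + l = 54227/18003 + 24112/16333 = 1319777927/294042999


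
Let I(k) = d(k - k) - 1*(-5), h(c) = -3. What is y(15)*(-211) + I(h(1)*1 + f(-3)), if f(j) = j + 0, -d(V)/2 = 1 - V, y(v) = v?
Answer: -3162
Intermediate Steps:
d(V) = -2 + 2*V (d(V) = -2*(1 - V) = -2 + 2*V)
f(j) = j
I(k) = 3 (I(k) = (-2 + 2*(k - k)) - 1*(-5) = (-2 + 2*0) + 5 = (-2 + 0) + 5 = -2 + 5 = 3)
y(15)*(-211) + I(h(1)*1 + f(-3)) = 15*(-211) + 3 = -3165 + 3 = -3162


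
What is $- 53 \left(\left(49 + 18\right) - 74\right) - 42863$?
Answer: $-42492$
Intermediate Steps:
$- 53 \left(\left(49 + 18\right) - 74\right) - 42863 = - 53 \left(67 - 74\right) - 42863 = \left(-53\right) \left(-7\right) - 42863 = 371 - 42863 = -42492$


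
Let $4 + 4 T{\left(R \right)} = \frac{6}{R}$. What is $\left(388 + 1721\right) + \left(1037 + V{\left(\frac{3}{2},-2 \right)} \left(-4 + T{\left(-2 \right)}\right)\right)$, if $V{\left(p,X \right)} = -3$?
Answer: $\frac{12653}{4} \approx 3163.3$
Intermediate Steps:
$T{\left(R \right)} = -1 + \frac{3}{2 R}$ ($T{\left(R \right)} = -1 + \frac{6 \frac{1}{R}}{4} = -1 + \frac{3}{2 R}$)
$\left(388 + 1721\right) + \left(1037 + V{\left(\frac{3}{2},-2 \right)} \left(-4 + T{\left(-2 \right)}\right)\right) = \left(388 + 1721\right) + \left(1037 - 3 \left(-4 + \frac{\frac{3}{2} - -2}{-2}\right)\right) = 2109 + \left(1037 - 3 \left(-4 - \frac{\frac{3}{2} + 2}{2}\right)\right) = 2109 + \left(1037 - 3 \left(-4 - \frac{7}{4}\right)\right) = 2109 + \left(1037 - - \frac{69}{4}\right) = 2109 + \left(1037 + \frac{69}{4}\right) = 2109 + \frac{4217}{4} = \frac{12653}{4}$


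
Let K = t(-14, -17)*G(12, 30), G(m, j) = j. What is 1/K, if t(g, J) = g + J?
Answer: -1/930 ≈ -0.0010753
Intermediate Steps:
t(g, J) = J + g
K = -930 (K = (-17 - 14)*30 = -31*30 = -930)
1/K = 1/(-930) = -1/930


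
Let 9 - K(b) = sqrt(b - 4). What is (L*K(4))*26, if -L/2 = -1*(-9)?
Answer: -4212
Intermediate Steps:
L = -18 (L = -(-2)*(-9) = -2*9 = -18)
K(b) = 9 - sqrt(-4 + b) (K(b) = 9 - sqrt(b - 4) = 9 - sqrt(-4 + b))
(L*K(4))*26 = -18*(9 - sqrt(-4 + 4))*26 = -18*(9 - sqrt(0))*26 = -18*(9 - 1*0)*26 = -18*(9 + 0)*26 = -18*9*26 = -162*26 = -4212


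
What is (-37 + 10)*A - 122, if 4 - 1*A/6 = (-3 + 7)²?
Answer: 1822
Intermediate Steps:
A = -72 (A = 24 - 6*(-3 + 7)² = 24 - 6*4² = 24 - 6*16 = 24 - 96 = -72)
(-37 + 10)*A - 122 = (-37 + 10)*(-72) - 122 = -27*(-72) - 122 = 1944 - 122 = 1822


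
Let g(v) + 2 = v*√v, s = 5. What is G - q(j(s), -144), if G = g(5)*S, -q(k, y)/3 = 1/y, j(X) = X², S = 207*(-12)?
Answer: 238463/48 - 12420*√5 ≈ -22804.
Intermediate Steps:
S = -2484
g(v) = -2 + v^(3/2) (g(v) = -2 + v*√v = -2 + v^(3/2))
q(k, y) = -3/y
G = 4968 - 12420*√5 (G = (-2 + 5^(3/2))*(-2484) = (-2 + 5*√5)*(-2484) = 4968 - 12420*√5 ≈ -22804.)
G - q(j(s), -144) = (4968 - 12420*√5) - (-3)/(-144) = (4968 - 12420*√5) - (-3)*(-1)/144 = (4968 - 12420*√5) - 1*1/48 = (4968 - 12420*√5) - 1/48 = 238463/48 - 12420*√5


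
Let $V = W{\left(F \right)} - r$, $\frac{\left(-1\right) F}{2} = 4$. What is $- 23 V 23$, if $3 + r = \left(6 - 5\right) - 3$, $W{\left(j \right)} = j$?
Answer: $1587$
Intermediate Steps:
$F = -8$ ($F = \left(-2\right) 4 = -8$)
$r = -5$ ($r = -3 + \left(\left(6 - 5\right) - 3\right) = -3 + \left(1 - 3\right) = -3 - 2 = -5$)
$V = -3$ ($V = -8 - -5 = -8 + 5 = -3$)
$- 23 V 23 = \left(-23\right) \left(-3\right) 23 = 69 \cdot 23 = 1587$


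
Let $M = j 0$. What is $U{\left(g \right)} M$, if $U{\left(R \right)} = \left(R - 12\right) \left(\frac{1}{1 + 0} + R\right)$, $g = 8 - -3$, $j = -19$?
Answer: $0$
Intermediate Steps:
$g = 11$ ($g = 8 + 3 = 11$)
$M = 0$ ($M = \left(-19\right) 0 = 0$)
$U{\left(R \right)} = \left(1 + R\right) \left(-12 + R\right)$ ($U{\left(R \right)} = \left(-12 + R\right) \left(1^{-1} + R\right) = \left(-12 + R\right) \left(1 + R\right) = \left(1 + R\right) \left(-12 + R\right)$)
$U{\left(g \right)} M = \left(-12 + 11^{2} - 121\right) 0 = \left(-12 + 121 - 121\right) 0 = \left(-12\right) 0 = 0$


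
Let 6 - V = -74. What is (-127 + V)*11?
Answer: -517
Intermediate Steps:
V = 80 (V = 6 - 1*(-74) = 6 + 74 = 80)
(-127 + V)*11 = (-127 + 80)*11 = -47*11 = -517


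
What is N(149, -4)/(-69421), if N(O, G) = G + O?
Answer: -145/69421 ≈ -0.0020887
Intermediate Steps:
N(149, -4)/(-69421) = (-4 + 149)/(-69421) = 145*(-1/69421) = -145/69421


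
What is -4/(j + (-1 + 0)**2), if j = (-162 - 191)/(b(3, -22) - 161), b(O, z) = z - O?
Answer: -744/539 ≈ -1.3803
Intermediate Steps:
j = 353/186 (j = (-162 - 191)/((-22 - 1*3) - 161) = -353/((-22 - 3) - 161) = -353/(-25 - 161) = -353/(-186) = -353*(-1/186) = 353/186 ≈ 1.8979)
-4/(j + (-1 + 0)**2) = -4/(353/186 + (-1 + 0)**2) = -4/(353/186 + (-1)**2) = -4/(353/186 + 1) = -4/539/186 = -4*186/539 = -744/539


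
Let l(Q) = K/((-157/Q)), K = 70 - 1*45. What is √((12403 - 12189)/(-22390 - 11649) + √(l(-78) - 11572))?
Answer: √(-179551844554 + 181908602797*I*√284932078)/5344123 ≈ 7.3318 + 7.3322*I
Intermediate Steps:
K = 25 (K = 70 - 45 = 25)
l(Q) = -25*Q/157 (l(Q) = 25/((-157/Q)) = 25*(-Q/157) = -25*Q/157)
√((12403 - 12189)/(-22390 - 11649) + √(l(-78) - 11572)) = √((12403 - 12189)/(-22390 - 11649) + √(-25/157*(-78) - 11572)) = √(214/(-34039) + √(1950/157 - 11572)) = √(214*(-1/34039) + √(-1814854/157)) = √(-214/34039 + I*√284932078/157)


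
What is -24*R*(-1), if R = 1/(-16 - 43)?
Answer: -24/59 ≈ -0.40678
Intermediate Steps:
R = -1/59 (R = 1/(-59) = -1/59 ≈ -0.016949)
-24*R*(-1) = -24*(-1/59)*(-1) = (24/59)*(-1) = -24/59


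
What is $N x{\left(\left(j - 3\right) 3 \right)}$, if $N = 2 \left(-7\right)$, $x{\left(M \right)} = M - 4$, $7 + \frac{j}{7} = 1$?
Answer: $1946$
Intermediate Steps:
$j = -42$ ($j = -49 + 7 \cdot 1 = -49 + 7 = -42$)
$x{\left(M \right)} = -4 + M$ ($x{\left(M \right)} = M - 4 = -4 + M$)
$N = -14$
$N x{\left(\left(j - 3\right) 3 \right)} = - 14 \left(-4 + \left(-42 - 3\right) 3\right) = - 14 \left(-4 - 135\right) = \left(-14\right) \left(-139\right) = 1946$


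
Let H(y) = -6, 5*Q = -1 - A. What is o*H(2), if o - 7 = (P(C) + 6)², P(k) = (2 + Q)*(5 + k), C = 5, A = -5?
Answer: -6978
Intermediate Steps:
Q = ⅘ (Q = (-1 - 1*(-5))/5 = (-1 + 5)/5 = (⅕)*4 = ⅘ ≈ 0.80000)
P(k) = 14 + 14*k/5 (P(k) = (2 + ⅘)*(5 + k) = 14*(5 + k)/5 = 14 + 14*k/5)
o = 1163 (o = 7 + ((14 + (14/5)*5) + 6)² = 7 + ((14 + 14) + 6)² = 7 + (28 + 6)² = 7 + 34² = 7 + 1156 = 1163)
o*H(2) = 1163*(-6) = -6978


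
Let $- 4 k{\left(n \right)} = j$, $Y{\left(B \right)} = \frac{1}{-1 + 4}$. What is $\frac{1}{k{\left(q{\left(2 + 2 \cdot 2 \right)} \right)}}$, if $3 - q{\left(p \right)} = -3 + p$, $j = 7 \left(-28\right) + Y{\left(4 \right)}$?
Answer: $\frac{12}{587} \approx 0.020443$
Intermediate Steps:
$Y{\left(B \right)} = \frac{1}{3}$
$j = - \frac{587}{3}$ ($j = 7 \left(-28\right) + \frac{1}{3} = -196 + \frac{1}{3} = - \frac{587}{3} \approx -195.67$)
$q{\left(p \right)} = 6 - p$ ($q{\left(p \right)} = 3 - \left(-3 + p\right) = 6 - p$)
$k{\left(n \right)} = \frac{587}{12}$ ($k{\left(n \right)} = \left(- \frac{1}{4}\right) \left(- \frac{587}{3}\right) = \frac{587}{12}$)
$\frac{1}{k{\left(q{\left(2 + 2 \cdot 2 \right)} \right)}} = \frac{1}{\frac{587}{12}} = \frac{12}{587}$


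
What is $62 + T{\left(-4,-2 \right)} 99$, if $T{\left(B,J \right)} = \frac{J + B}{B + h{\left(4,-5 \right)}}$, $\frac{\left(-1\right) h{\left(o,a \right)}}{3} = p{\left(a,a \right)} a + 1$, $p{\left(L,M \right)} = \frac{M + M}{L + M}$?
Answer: $- \frac{49}{4} \approx -12.25$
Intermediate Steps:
$p{\left(L,M \right)} = \frac{2 M}{L + M}$
$h{\left(o,a \right)} = -3 - 3 a$ ($h{\left(o,a \right)} = - 3 \left(\frac{2 a}{a + a} a + 1\right) = - 3 \left(\frac{2 a}{2 a} a + 1\right) = - 3 \left(2 a \frac{1}{2 a} a + 1\right) = - 3 \left(1 a + 1\right) = - 3 \left(a + 1\right) = - 3 \left(1 + a\right) = -3 - 3 a$)
$T{\left(B,J \right)} = \frac{B + J}{12 + B}$ ($T{\left(B,J \right)} = \frac{J + B}{B - -12} = \frac{B + J}{B + \left(-3 + 15\right)} = \frac{B + J}{B + 12} = \frac{B + J}{12 + B}$)
$62 + T{\left(-4,-2 \right)} 99 = 62 + \frac{-4 - 2}{12 - 4} \cdot 99 = 62 + \frac{1}{8} \left(-6\right) 99 = 62 - \frac{297}{4} = - \frac{49}{4}$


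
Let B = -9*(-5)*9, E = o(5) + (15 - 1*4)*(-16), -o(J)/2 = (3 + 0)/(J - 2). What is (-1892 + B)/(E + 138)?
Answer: 1487/40 ≈ 37.175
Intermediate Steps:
o(J) = -6/(-2 + J) (o(J) = -2*(3 + 0)/(J - 2) = -6/(-2 + J))
E = -178 (E = -6/(-2 + 5) + (15 - 1*4)*(-16) = -6/3 + (15 - 4)*(-16) = -6*1/3 + 11*(-16) = -2 - 176 = -178)
B = 405 (B = 45*9 = 405)
(-1892 + B)/(E + 138) = (-1892 + 405)/(-178 + 138) = -1487/(-40) = -1487*(-1/40) = 1487/40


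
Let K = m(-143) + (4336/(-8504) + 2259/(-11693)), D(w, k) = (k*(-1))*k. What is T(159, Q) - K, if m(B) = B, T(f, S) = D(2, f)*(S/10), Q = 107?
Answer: -31613545231/116930 ≈ -2.7036e+5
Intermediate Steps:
D(w, k) = -k**2 (D(w, k) = (-k)*k = -k**2)
T(f, S) = -S*f**2/10 (T(f, S) = (-f**2)*(S/10) = -S*f**2/10)
K = -1680320/11693 (K = -143 + (4336/(-8504) + 2259/(-11693)) = -143 + (4336*(-1/8504) + 2259*(-1/11693)) = -143 + (-542/1063 - 2259/11693) = -143 - 8221/11693 = -1680320/11693 ≈ -143.70)
T(159, Q) - K = -1/10*107*159**2 - 1*(-1680320/11693) = -1/10*107*25281 + 1680320/11693 = -2705067/10 + 1680320/11693 = -31613545231/116930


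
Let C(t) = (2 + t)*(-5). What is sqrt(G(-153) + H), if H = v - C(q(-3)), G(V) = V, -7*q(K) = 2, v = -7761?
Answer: I*sqrt(387366)/7 ≈ 88.912*I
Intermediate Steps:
q(K) = -2/7 (q(K) = -1/7*2 = -2/7)
C(t) = -10 - 5*t
H = -54267/7 (H = -7761 - (-10 - 5*(-2/7)) = -7761 - (-10 + 10/7) = -7761 - 1*(-60/7) = -7761 + 60/7 = -54267/7 ≈ -7752.4)
sqrt(G(-153) + H) = sqrt(-153 - 54267/7) = sqrt(-55338/7) = I*sqrt(387366)/7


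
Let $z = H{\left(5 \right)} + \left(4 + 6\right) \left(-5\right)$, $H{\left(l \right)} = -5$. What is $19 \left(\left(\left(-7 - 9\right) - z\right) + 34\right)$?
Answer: $1387$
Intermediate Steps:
$z = -55$ ($z = -5 + \left(4 + 6\right) \left(-5\right) = -5 + 10 \left(-5\right) = -5 - 50 = -55$)
$19 \left(\left(\left(-7 - 9\right) - z\right) + 34\right) = 19 \left(\left(\left(-7 - 9\right) - -55\right) + 34\right) = 19 \left(\left(-16 + 55\right) + 34\right) = 19 \left(39 + 34\right) = 19 \cdot 73 = 1387$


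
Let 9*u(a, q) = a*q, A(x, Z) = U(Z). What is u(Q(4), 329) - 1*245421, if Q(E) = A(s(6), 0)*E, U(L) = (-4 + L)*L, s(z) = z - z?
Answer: -245421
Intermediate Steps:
s(z) = 0
U(L) = L*(-4 + L)
A(x, Z) = Z*(-4 + Z)
Q(E) = 0 (Q(E) = (0*(-4 + 0))*E = (0*(-4))*E = 0*E = 0)
u(a, q) = a*q/9 (u(a, q) = (a*q)/9 = a*q/9)
u(Q(4), 329) - 1*245421 = (⅑)*0*329 - 1*245421 = 0 - 245421 = -245421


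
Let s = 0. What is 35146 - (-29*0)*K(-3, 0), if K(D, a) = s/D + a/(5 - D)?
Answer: 35146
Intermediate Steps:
K(D, a) = a/(5 - D) (K(D, a) = 0/D + a/(5 - D) = 0 + a/(5 - D) = a/(5 - D))
35146 - (-29*0)*K(-3, 0) = 35146 - (-29*0)*(-1*0/(-5 - 3)) = 35146 - 0*(-1*0/(-8)) = 35146 - 0*(-1*0*(-1/8)) = 35146 - 0*0 = 35146 - 1*0 = 35146 + 0 = 35146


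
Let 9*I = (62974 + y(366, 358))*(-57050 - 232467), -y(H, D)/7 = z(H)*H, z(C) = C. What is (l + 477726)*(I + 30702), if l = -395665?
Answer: 20781620623426964/9 ≈ 2.3091e+15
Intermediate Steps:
y(H, D) = -7*H**2 (y(H, D) = -7*H*H = -7*H**2)
I = 253245731206/9 (I = ((62974 - 7*366**2)*(-57050 - 232467))/9 = ((62974 - 7*133956)*(-289517))/9 = ((62974 - 937692)*(-289517))/9 = (-874718*(-289517))/9 = (1/9)*253245731206 = 253245731206/9 ≈ 2.8138e+10)
(l + 477726)*(I + 30702) = (-395665 + 477726)*(253245731206/9 + 30702) = 82061*(253246007524/9) = 20781620623426964/9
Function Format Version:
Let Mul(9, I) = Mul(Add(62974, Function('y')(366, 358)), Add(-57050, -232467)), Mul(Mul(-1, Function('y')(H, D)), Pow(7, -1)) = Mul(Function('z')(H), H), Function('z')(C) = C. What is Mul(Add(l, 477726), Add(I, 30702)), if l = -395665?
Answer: Rational(20781620623426964, 9) ≈ 2.3091e+15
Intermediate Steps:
Function('y')(H, D) = Mul(-7, Pow(H, 2)) (Function('y')(H, D) = Mul(-7, Mul(H, H)) = Mul(-7, Pow(H, 2)))
I = Rational(253245731206, 9) (I = Mul(Rational(1, 9), Mul(Add(62974, Mul(-7, Pow(366, 2))), Add(-57050, -232467))) = Mul(Rational(1, 9), Mul(Add(62974, Mul(-7, 133956)), -289517)) = Mul(Rational(1, 9), Mul(Add(62974, -937692), -289517)) = Mul(Rational(1, 9), Mul(-874718, -289517)) = Mul(Rational(1, 9), 253245731206) = Rational(253245731206, 9) ≈ 2.8138e+10)
Mul(Add(l, 477726), Add(I, 30702)) = Mul(Add(-395665, 477726), Add(Rational(253245731206, 9), 30702)) = Mul(82061, Rational(253246007524, 9)) = Rational(20781620623426964, 9)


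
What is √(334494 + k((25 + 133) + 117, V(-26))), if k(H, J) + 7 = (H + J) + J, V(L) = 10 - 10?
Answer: √334762 ≈ 578.59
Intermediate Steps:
V(L) = 0
k(H, J) = -7 + H + 2*J (k(H, J) = -7 + ((H + J) + J) = -7 + (H + 2*J) = -7 + H + 2*J)
√(334494 + k((25 + 133) + 117, V(-26))) = √(334494 + (-7 + ((25 + 133) + 117) + 2*0)) = √(334494 + (-7 + (158 + 117) + 0)) = √(334494 + (-7 + 275 + 0)) = √(334494 + 268) = √334762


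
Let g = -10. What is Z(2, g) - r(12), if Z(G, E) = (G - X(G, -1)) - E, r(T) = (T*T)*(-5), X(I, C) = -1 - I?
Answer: 735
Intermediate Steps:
r(T) = -5*T**2 (r(T) = T**2*(-5) = -5*T**2)
Z(G, E) = 1 - E + 2*G (Z(G, E) = (G - (-1 - G)) - E = (G + (1 + G)) - E = (1 + 2*G) - E = 1 - E + 2*G)
Z(2, g) - r(12) = (1 - 1*(-10) + 2*2) - (-5)*12**2 = (1 + 10 + 4) - (-5)*144 = 15 - 1*(-720) = 15 + 720 = 735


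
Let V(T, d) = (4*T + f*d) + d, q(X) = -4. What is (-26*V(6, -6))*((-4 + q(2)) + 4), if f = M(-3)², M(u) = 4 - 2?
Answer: -624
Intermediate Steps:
M(u) = 2
f = 4 (f = 2² = 4)
V(T, d) = 4*T + 5*d (V(T, d) = (4*T + 4*d) + d = 4*T + 5*d)
(-26*V(6, -6))*((-4 + q(2)) + 4) = (-26*(4*6 + 5*(-6)))*((-4 - 4) + 4) = (-26*(24 - 30))*(-8 + 4) = -26*(-6)*(-4) = 156*(-4) = -624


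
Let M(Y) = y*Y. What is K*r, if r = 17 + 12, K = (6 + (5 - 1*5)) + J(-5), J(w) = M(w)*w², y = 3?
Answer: -10701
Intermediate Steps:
M(Y) = 3*Y
J(w) = 3*w³ (J(w) = (3*w)*w² = 3*w³)
K = -369 (K = (6 + (5 - 1*5)) + 3*(-5)³ = (6 + (5 - 5)) + 3*(-125) = (6 + 0) - 375 = 6 - 375 = -369)
r = 29
K*r = -369*29 = -10701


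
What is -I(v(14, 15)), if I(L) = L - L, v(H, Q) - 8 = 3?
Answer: 0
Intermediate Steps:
v(H, Q) = 11 (v(H, Q) = 8 + 3 = 11)
I(L) = 0
-I(v(14, 15)) = -1*0 = 0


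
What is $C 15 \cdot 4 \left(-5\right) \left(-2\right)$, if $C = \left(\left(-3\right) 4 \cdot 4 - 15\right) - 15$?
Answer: $-46800$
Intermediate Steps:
$C = -78$ ($C = \left(\left(-12\right) 4 - 15\right) - 15 = \left(-48 - 15\right) - 15 = -63 - 15 = -78$)
$C 15 \cdot 4 \left(-5\right) \left(-2\right) = \left(-78\right) 15 \cdot 4 \left(-5\right) \left(-2\right) = - 1170 \left(\left(-20\right) \left(-2\right)\right) = \left(-1170\right) 40 = -46800$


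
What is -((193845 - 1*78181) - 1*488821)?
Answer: 373157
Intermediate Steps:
-((193845 - 1*78181) - 1*488821) = -((193845 - 78181) - 488821) = -(115664 - 488821) = -1*(-373157) = 373157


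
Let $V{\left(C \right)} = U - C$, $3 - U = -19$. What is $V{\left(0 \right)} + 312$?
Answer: $334$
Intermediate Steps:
$U = 22$ ($U = 3 - -19 = 3 + 19 = 22$)
$V{\left(C \right)} = 22 - C$
$V{\left(0 \right)} + 312 = \left(22 - 0\right) + 312 = \left(22 + 0\right) + 312 = 22 + 312 = 334$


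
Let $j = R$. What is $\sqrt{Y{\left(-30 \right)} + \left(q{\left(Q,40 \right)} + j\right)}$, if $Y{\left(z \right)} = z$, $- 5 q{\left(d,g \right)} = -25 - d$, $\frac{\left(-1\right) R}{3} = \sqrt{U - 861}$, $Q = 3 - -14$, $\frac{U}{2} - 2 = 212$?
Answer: $\frac{\sqrt{-540 - 75 i \sqrt{433}}}{5} \approx 4.7147 - 6.6203 i$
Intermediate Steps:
$U = 428$ ($U = 4 + 2 \cdot 212 = 4 + 424 = 428$)
$Q = 17$ ($Q = 3 + 14 = 17$)
$R = - 3 i \sqrt{433}$ ($R = - 3 \sqrt{428 - 861} = - 3 \sqrt{-433} = - 3 i \sqrt{433} \approx - 62.426 i$)
$q{\left(d,g \right)} = 5 + \frac{d}{5}$ ($q{\left(d,g \right)} = - \frac{-25 - d}{5} = 5 + \frac{d}{5}$)
$j = - 3 i \sqrt{433} \approx - 62.426 i$
$\sqrt{Y{\left(-30 \right)} + \left(q{\left(Q,40 \right)} + j\right)} = \sqrt{-30 + \left(\left(5 + \frac{1}{5} \cdot 17\right) - 3 i \sqrt{433}\right)} = \sqrt{-30 + \left(\left(5 + \frac{17}{5}\right) - 3 i \sqrt{433}\right)} = \sqrt{-30 + \left(\frac{42}{5} - 3 i \sqrt{433}\right)} = \sqrt{- \frac{108}{5} - 3 i \sqrt{433}}$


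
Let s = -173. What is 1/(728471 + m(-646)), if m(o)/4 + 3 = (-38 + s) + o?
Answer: 1/725031 ≈ 1.3793e-6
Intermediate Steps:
m(o) = -856 + 4*o (m(o) = -12 + 4*((-38 - 173) + o) = -12 + 4*(-211 + o) = -12 + (-844 + 4*o) = -856 + 4*o)
1/(728471 + m(-646)) = 1/(728471 + (-856 + 4*(-646))) = 1/(728471 + (-856 - 2584)) = 1/(728471 - 3440) = 1/725031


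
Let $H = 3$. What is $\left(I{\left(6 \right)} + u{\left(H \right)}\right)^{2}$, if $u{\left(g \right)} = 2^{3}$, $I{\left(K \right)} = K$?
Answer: $196$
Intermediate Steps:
$u{\left(g \right)} = 8$
$\left(I{\left(6 \right)} + u{\left(H \right)}\right)^{2} = \left(6 + 8\right)^{2} = 14^{2} = 196$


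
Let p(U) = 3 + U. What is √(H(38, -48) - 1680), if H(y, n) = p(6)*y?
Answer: I*√1338 ≈ 36.579*I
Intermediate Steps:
H(y, n) = 9*y (H(y, n) = (3 + 6)*y = 9*y)
√(H(38, -48) - 1680) = √(9*38 - 1680) = √(342 - 1680) = √(-1338) = I*√1338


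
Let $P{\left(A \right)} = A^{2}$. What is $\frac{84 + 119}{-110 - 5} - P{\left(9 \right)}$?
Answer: $- \frac{9518}{115} \approx -82.765$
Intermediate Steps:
$\frac{84 + 119}{-110 - 5} - P{\left(9 \right)} = \frac{84 + 119}{-110 - 5} - 9^{2} = \frac{203}{-115} - 81 = 203 \left(- \frac{1}{115}\right) - 81 = - \frac{203}{115} - 81 = - \frac{9518}{115}$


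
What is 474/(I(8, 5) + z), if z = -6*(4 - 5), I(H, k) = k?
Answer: 474/11 ≈ 43.091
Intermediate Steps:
z = 6 (z = -6*(-1) = 6)
474/(I(8, 5) + z) = 474/(5 + 6) = 474/11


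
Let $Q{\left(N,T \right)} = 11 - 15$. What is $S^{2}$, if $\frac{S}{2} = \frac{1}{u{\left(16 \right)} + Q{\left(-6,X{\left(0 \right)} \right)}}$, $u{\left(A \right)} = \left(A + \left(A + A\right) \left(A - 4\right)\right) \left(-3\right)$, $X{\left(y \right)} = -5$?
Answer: $\frac{1}{362404} \approx 2.7594 \cdot 10^{-6}$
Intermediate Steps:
$Q{\left(N,T \right)} = -4$ ($Q{\left(N,T \right)} = 11 - 15 = -4$)
$u{\left(A \right)} = - 3 A - 6 A \left(-4 + A\right)$ ($u{\left(A \right)} = \left(A + 2 A \left(-4 + A\right)\right) \left(-3\right) = - 3 A - 6 A \left(-4 + A\right)$)
$S = - \frac{1}{602}$ ($S = \frac{2}{3 \cdot 16 \left(7 - 32\right) - 4} = \frac{2}{3 \cdot 16 \left(-25\right) - 4} = \frac{2}{-1200 - 4} = \frac{2}{-1204} = 2 \left(- \frac{1}{1204}\right) = - \frac{1}{602} \approx -0.0016611$)
$S^{2} = \left(- \frac{1}{602}\right)^{2} = \frac{1}{362404}$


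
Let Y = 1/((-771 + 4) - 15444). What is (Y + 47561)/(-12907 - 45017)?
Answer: -42833965/52166998 ≈ -0.82109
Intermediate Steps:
Y = -1/16211 (Y = 1/(-767 - 15444) = 1/(-16211) = -1/16211 ≈ -6.1686e-5)
(Y + 47561)/(-12907 - 45017) = (-1/16211 + 47561)/(-12907 - 45017) = (771011370/16211)/(-57924) = (771011370/16211)*(-1/57924) = -42833965/52166998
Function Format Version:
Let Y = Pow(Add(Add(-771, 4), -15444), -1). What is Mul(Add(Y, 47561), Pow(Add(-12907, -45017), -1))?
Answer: Rational(-42833965, 52166998) ≈ -0.82109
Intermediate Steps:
Y = Rational(-1, 16211) (Y = Pow(Add(-767, -15444), -1) = Pow(-16211, -1) = Rational(-1, 16211) ≈ -6.1686e-5)
Mul(Add(Y, 47561), Pow(Add(-12907, -45017), -1)) = Mul(Add(Rational(-1, 16211), 47561), Pow(Add(-12907, -45017), -1)) = Mul(Rational(771011370, 16211), Pow(-57924, -1)) = Mul(Rational(771011370, 16211), Rational(-1, 57924)) = Rational(-42833965, 52166998)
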